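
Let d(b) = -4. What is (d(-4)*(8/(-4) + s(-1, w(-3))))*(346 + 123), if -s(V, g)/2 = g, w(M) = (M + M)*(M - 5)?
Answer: 183848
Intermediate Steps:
w(M) = 2*M*(-5 + M) (w(M) = (2*M)*(-5 + M) = 2*M*(-5 + M))
s(V, g) = -2*g
(d(-4)*(8/(-4) + s(-1, w(-3))))*(346 + 123) = (-4*(8/(-4) - 4*(-3)*(-5 - 3)))*(346 + 123) = -4*(8*(-¼) - 4*(-3)*(-8))*469 = -4*(-2 - 2*48)*469 = -4*(-2 - 96)*469 = -4*(-98)*469 = 392*469 = 183848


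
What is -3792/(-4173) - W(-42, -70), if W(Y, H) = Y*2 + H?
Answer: 215478/1391 ≈ 154.91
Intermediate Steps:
W(Y, H) = H + 2*Y (W(Y, H) = 2*Y + H = H + 2*Y)
-3792/(-4173) - W(-42, -70) = -3792/(-4173) - (-70 + 2*(-42)) = -3792*(-1/4173) - (-70 - 84) = 1264/1391 - 1*(-154) = 1264/1391 + 154 = 215478/1391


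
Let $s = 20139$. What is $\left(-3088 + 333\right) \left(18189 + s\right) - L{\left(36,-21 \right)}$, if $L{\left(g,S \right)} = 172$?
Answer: $-105593812$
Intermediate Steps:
$\left(-3088 + 333\right) \left(18189 + s\right) - L{\left(36,-21 \right)} = \left(-3088 + 333\right) \left(18189 + 20139\right) - 172 = \left(-2755\right) 38328 - 172 = -105593640 - 172 = -105593812$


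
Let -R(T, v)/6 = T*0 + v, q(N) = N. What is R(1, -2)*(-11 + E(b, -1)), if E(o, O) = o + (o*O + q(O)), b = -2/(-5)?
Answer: -144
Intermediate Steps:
b = ⅖ (b = -2*(-⅕) = ⅖ ≈ 0.40000)
R(T, v) = -6*v (R(T, v) = -6*(T*0 + v) = -6*(0 + v) = -6*v)
E(o, O) = O + o + O*o (E(o, O) = o + (o*O + O) = o + (O*o + O) = o + (O + O*o) = O + o + O*o)
R(1, -2)*(-11 + E(b, -1)) = (-6*(-2))*(-11 + (-1 + ⅖ - 1*⅖)) = 12*(-11 + (-1 + ⅖ - ⅖)) = 12*(-11 - 1) = 12*(-12) = -144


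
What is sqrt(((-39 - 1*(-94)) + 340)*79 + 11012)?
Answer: sqrt(42217) ≈ 205.47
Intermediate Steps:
sqrt(((-39 - 1*(-94)) + 340)*79 + 11012) = sqrt(((-39 + 94) + 340)*79 + 11012) = sqrt((55 + 340)*79 + 11012) = sqrt(395*79 + 11012) = sqrt(31205 + 11012) = sqrt(42217)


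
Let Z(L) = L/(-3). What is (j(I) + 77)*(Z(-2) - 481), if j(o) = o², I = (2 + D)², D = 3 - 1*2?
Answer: -227678/3 ≈ -75893.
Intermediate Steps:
D = 1 (D = 3 - 2 = 1)
Z(L) = -L/3 (Z(L) = L*(-⅓) = -L/3)
I = 9 (I = (2 + 1)² = 3² = 9)
(j(I) + 77)*(Z(-2) - 481) = (9² + 77)*(-⅓*(-2) - 481) = (81 + 77)*(⅔ - 481) = 158*(-1441/3) = -227678/3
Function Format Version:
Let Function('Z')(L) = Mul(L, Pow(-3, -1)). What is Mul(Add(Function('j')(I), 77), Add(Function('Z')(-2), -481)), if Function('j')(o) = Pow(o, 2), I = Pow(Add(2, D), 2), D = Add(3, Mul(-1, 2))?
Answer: Rational(-227678, 3) ≈ -75893.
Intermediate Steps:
D = 1 (D = Add(3, -2) = 1)
Function('Z')(L) = Mul(Rational(-1, 3), L) (Function('Z')(L) = Mul(L, Rational(-1, 3)) = Mul(Rational(-1, 3), L))
I = 9 (I = Pow(Add(2, 1), 2) = Pow(3, 2) = 9)
Mul(Add(Function('j')(I), 77), Add(Function('Z')(-2), -481)) = Mul(Add(Pow(9, 2), 77), Add(Mul(Rational(-1, 3), -2), -481)) = Mul(Add(81, 77), Add(Rational(2, 3), -481)) = Mul(158, Rational(-1441, 3)) = Rational(-227678, 3)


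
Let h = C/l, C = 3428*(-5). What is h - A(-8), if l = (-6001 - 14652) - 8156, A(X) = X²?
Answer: -1826636/28809 ≈ -63.405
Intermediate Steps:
C = -17140
l = -28809 (l = -20653 - 8156 = -28809)
h = 17140/28809 (h = -17140/(-28809) = -17140*(-1/28809) = 17140/28809 ≈ 0.59495)
h - A(-8) = 17140/28809 - 1*(-8)² = 17140/28809 - 1*64 = 17140/28809 - 64 = -1826636/28809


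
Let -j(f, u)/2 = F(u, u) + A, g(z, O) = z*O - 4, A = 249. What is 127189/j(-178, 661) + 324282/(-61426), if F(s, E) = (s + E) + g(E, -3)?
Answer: 3771454445/25553216 ≈ 147.59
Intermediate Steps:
g(z, O) = -4 + O*z (g(z, O) = O*z - 4 = -4 + O*z)
F(s, E) = -4 + s - 2*E (F(s, E) = (s + E) + (-4 - 3*E) = (E + s) + (-4 - 3*E) = -4 + s - 2*E)
j(f, u) = -490 + 2*u (j(f, u) = -2*((-4 + u - 2*u) + 249) = -2*((-4 - u) + 249) = -2*(245 - u) = -490 + 2*u)
127189/j(-178, 661) + 324282/(-61426) = 127189/(-490 + 2*661) + 324282/(-61426) = 127189/(-490 + 1322) + 324282*(-1/61426) = 127189/832 - 162141/30713 = 3771454445/25553216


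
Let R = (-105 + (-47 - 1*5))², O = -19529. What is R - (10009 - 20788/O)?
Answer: 285883772/19529 ≈ 14639.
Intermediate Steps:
R = 24649 (R = (-105 + (-47 - 5))² = (-105 - 52)² = (-157)² = 24649)
R - (10009 - 20788/O) = 24649 - (10009 - 20788/(-19529)) = 24649 - (10009 - 20788*(-1)/19529) = 24649 - (10009 - 1*(-20788/19529)) = 24649 - (10009 + 20788/19529) = 24649 - 1*195486549/19529 = 24649 - 195486549/19529 = 285883772/19529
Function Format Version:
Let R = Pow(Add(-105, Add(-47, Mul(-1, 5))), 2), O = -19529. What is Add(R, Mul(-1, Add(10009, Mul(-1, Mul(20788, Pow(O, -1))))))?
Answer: Rational(285883772, 19529) ≈ 14639.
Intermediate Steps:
R = 24649 (R = Pow(Add(-105, Add(-47, -5)), 2) = Pow(Add(-105, -52), 2) = Pow(-157, 2) = 24649)
Add(R, Mul(-1, Add(10009, Mul(-1, Mul(20788, Pow(O, -1)))))) = Add(24649, Mul(-1, Add(10009, Mul(-1, Mul(20788, Pow(-19529, -1)))))) = Add(24649, Mul(-1, Add(10009, Mul(-1, Mul(20788, Rational(-1, 19529)))))) = Add(24649, Mul(-1, Add(10009, Mul(-1, Rational(-20788, 19529))))) = Add(24649, Mul(-1, Add(10009, Rational(20788, 19529)))) = Add(24649, Mul(-1, Rational(195486549, 19529))) = Add(24649, Rational(-195486549, 19529)) = Rational(285883772, 19529)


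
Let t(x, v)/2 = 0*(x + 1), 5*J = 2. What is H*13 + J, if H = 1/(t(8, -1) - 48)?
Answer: 31/240 ≈ 0.12917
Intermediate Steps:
J = ⅖ (J = (⅕)*2 = ⅖ ≈ 0.40000)
t(x, v) = 0 (t(x, v) = 2*(0*(x + 1)) = 2*(0*(1 + x)) = 2*0 = 0)
H = -1/48 (H = 1/(0 - 48) = 1/(-48) = -1/48 ≈ -0.020833)
H*13 + J = -1/48*13 + ⅖ = -13/48 + ⅖ = 31/240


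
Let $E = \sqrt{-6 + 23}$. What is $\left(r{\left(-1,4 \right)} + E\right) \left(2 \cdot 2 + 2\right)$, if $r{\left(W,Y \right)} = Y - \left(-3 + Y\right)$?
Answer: $18 + 6 \sqrt{17} \approx 42.739$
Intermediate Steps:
$r{\left(W,Y \right)} = 3$
$E = \sqrt{17} \approx 4.1231$
$\left(r{\left(-1,4 \right)} + E\right) \left(2 \cdot 2 + 2\right) = \left(3 + \sqrt{17}\right) \left(2 \cdot 2 + 2\right) = \left(3 + \sqrt{17}\right) \left(4 + 2\right) = \left(3 + \sqrt{17}\right) 6 = 18 + 6 \sqrt{17}$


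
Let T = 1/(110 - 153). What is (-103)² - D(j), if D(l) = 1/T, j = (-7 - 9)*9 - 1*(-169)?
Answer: 10652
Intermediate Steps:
T = -1/43 (T = 1/(-43) = -1/43 ≈ -0.023256)
j = 25 (j = -16*9 + 169 = -144 + 169 = 25)
D(l) = -43 (D(l) = 1/(-1/43) = -43)
(-103)² - D(j) = (-103)² - 1*(-43) = 10609 + 43 = 10652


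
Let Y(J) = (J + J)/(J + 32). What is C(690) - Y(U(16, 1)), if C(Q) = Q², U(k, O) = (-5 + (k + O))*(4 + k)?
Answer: 8093670/17 ≈ 4.7610e+5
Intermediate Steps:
U(k, O) = (4 + k)*(-5 + O + k) (U(k, O) = (-5 + (O + k))*(4 + k) = (-5 + O + k)*(4 + k) = (4 + k)*(-5 + O + k))
Y(J) = 2*J/(32 + J) (Y(J) = (2*J)/(32 + J) = 2*J/(32 + J))
C(690) - Y(U(16, 1)) = 690² - 2*(-20 + 16² - 1*16 + 4*1 + 1*16)/(32 + (-20 + 16² - 1*16 + 4*1 + 1*16)) = 476100 - 2*(-20 + 256 - 16 + 4 + 16)/(32 + (-20 + 256 - 16 + 4 + 16)) = 476100 - 2*240/(32 + 240) = 476100 - 2*240/272 = 476100 - 1*30/17 = 476100 - 30/17 = 8093670/17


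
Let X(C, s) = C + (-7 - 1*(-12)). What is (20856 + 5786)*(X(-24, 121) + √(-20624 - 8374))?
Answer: -506198 + 239778*I*√358 ≈ -5.062e+5 + 4.5368e+6*I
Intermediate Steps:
X(C, s) = 5 + C (X(C, s) = C + (-7 + 12) = C + 5 = 5 + C)
(20856 + 5786)*(X(-24, 121) + √(-20624 - 8374)) = (20856 + 5786)*((5 - 24) + √(-20624 - 8374)) = 26642*(-19 + √(-28998)) = 26642*(-19 + 9*I*√358) = -506198 + 239778*I*√358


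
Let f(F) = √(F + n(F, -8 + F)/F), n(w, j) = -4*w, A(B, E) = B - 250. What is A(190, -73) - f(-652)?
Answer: -60 - 4*I*√41 ≈ -60.0 - 25.612*I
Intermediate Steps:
A(B, E) = -250 + B
f(F) = √(-4 + F) (f(F) = √(F + (-4*F)/F) = √(F - 4) = √(-4 + F))
A(190, -73) - f(-652) = (-250 + 190) - √(-4 - 652) = -60 - √(-656) = -60 - 4*I*√41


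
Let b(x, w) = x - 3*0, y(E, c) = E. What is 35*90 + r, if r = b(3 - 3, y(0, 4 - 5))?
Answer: 3150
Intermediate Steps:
b(x, w) = x (b(x, w) = x + 0 = x)
r = 0 (r = 3 - 3 = 0)
35*90 + r = 35*90 + 0 = 3150 + 0 = 3150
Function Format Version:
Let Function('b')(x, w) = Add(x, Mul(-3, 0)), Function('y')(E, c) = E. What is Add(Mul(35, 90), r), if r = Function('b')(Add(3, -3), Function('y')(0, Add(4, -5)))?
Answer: 3150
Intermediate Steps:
Function('b')(x, w) = x (Function('b')(x, w) = Add(x, 0) = x)
r = 0 (r = Add(3, -3) = 0)
Add(Mul(35, 90), r) = Add(Mul(35, 90), 0) = Add(3150, 0) = 3150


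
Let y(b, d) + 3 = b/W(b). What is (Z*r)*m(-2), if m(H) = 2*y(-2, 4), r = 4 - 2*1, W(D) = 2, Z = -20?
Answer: 320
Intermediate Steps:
r = 2 (r = 4 - 2 = 2)
y(b, d) = -3 + b/2
m(H) = -8 (m(H) = 2*(-3 + (½)*(-2)) = 2*(-3 - 1) = 2*(-4) = -8)
(Z*r)*m(-2) = -20*2*(-8) = -40*(-8) = 320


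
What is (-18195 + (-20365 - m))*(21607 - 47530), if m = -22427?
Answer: 418215759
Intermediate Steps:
(-18195 + (-20365 - m))*(21607 - 47530) = (-18195 + (-20365 - 1*(-22427)))*(21607 - 47530) = (-18195 + (-20365 + 22427))*(-25923) = (-18195 + 2062)*(-25923) = -16133*(-25923) = 418215759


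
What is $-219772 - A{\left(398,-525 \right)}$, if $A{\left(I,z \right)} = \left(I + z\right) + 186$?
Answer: $-219831$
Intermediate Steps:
$A{\left(I,z \right)} = 186 + I + z$
$-219772 - A{\left(398,-525 \right)} = -219772 - \left(186 + 398 - 525\right) = -219772 - 59 = -219831$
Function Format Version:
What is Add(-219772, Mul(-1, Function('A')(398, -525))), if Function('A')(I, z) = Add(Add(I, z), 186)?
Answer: -219831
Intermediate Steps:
Function('A')(I, z) = Add(186, I, z)
Add(-219772, Mul(-1, Function('A')(398, -525))) = Add(-219772, Mul(-1, Add(186, 398, -525))) = Add(-219772, Mul(-1, 59)) = Add(-219772, -59) = -219831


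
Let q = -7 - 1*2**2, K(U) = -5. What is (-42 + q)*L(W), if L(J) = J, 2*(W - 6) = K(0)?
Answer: -371/2 ≈ -185.50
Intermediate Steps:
W = 7/2 (W = 6 + (1/2)*(-5) = 6 - 5/2 = 7/2 ≈ 3.5000)
q = -11 (q = -7 - 1*4 = -7 - 4 = -11)
(-42 + q)*L(W) = (-42 - 11)*(7/2) = -53*7/2 = -371/2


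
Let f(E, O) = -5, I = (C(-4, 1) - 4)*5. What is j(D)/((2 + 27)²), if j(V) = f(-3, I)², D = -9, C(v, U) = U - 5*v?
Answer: 25/841 ≈ 0.029727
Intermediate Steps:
I = 85 (I = ((1 - 5*(-4)) - 4)*5 = ((1 + 20) - 4)*5 = (21 - 4)*5 = 17*5 = 85)
j(V) = 25 (j(V) = (-5)² = 25)
j(D)/((2 + 27)²) = 25/((2 + 27)²) = 25/(29²) = 25/841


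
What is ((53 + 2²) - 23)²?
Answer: 1156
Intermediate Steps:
((53 + 2²) - 23)² = ((53 + 4) - 23)² = (57 - 23)² = 34² = 1156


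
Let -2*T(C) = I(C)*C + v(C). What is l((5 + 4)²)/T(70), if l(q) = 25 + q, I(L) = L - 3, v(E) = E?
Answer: -53/1190 ≈ -0.044538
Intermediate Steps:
I(L) = -3 + L
T(C) = -C/2 - C*(-3 + C)/2 (T(C) = -((-3 + C)*C + C)/2 = -(C*(-3 + C) + C)/2 = -(C + C*(-3 + C))/2 = -C/2 - C*(-3 + C)/2)
l((5 + 4)²)/T(70) = (25 + (5 + 4)²)/(((½)*70*(2 - 1*70))) = (25 + 9²)/(((½)*70*(2 - 70))) = (25 + 81)/(((½)*70*(-68))) = 106/(-2380) = 106*(-1/2380) = -53/1190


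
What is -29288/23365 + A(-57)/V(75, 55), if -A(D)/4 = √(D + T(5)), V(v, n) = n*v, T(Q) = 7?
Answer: -29288/23365 - 4*I*√2/825 ≈ -1.2535 - 0.0068568*I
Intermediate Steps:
A(D) = -4*√(7 + D) (A(D) = -4*√(D + 7) = -4*√(7 + D))
-29288/23365 + A(-57)/V(75, 55) = -29288/23365 + (-4*√(7 - 57))/((55*75)) = -29288*1/23365 - 20*I*√2/4125 = -29288/23365 - 20*I*√2*(1/4125) = -29288/23365 - 4*I*√2/825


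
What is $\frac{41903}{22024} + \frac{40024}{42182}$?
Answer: $\frac{1324520461}{464508184} \approx 2.8514$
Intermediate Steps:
$\frac{41903}{22024} + \frac{40024}{42182} = 41903 \cdot \frac{1}{22024} + 40024 \cdot \frac{1}{42182} = \frac{41903}{22024} + \frac{20012}{21091} = \frac{1324520461}{464508184}$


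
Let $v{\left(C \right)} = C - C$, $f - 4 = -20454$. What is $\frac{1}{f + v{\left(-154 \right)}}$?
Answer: $- \frac{1}{20450} \approx -4.89 \cdot 10^{-5}$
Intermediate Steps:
$f = -20450$ ($f = 4 - 20454 = -20450$)
$v{\left(C \right)} = 0$
$\frac{1}{f + v{\left(-154 \right)}} = \frac{1}{-20450 + 0} = \frac{1}{-20450} = - \frac{1}{20450}$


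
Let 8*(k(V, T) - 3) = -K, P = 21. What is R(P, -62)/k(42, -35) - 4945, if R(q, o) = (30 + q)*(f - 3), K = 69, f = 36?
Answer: -26221/5 ≈ -5244.2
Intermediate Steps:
k(V, T) = -45/8 (k(V, T) = 3 + (-1*69)/8 = 3 + (1/8)*(-69) = 3 - 69/8 = -45/8)
R(q, o) = 990 + 33*q (R(q, o) = (30 + q)*(36 - 3) = (30 + q)*33 = 990 + 33*q)
R(P, -62)/k(42, -35) - 4945 = (990 + 33*21)/(-45/8) - 4945 = (990 + 693)*(-8/45) - 4945 = 1683*(-8/45) - 4945 = -1496/5 - 4945 = -26221/5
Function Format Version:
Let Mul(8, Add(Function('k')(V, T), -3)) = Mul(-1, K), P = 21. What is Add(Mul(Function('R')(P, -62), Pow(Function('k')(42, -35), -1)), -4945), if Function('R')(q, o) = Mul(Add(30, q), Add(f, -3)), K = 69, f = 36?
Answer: Rational(-26221, 5) ≈ -5244.2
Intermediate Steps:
Function('k')(V, T) = Rational(-45, 8) (Function('k')(V, T) = Add(3, Mul(Rational(1, 8), Mul(-1, 69))) = Add(3, Mul(Rational(1, 8), -69)) = Add(3, Rational(-69, 8)) = Rational(-45, 8))
Function('R')(q, o) = Add(990, Mul(33, q)) (Function('R')(q, o) = Mul(Add(30, q), Add(36, -3)) = Mul(Add(30, q), 33) = Add(990, Mul(33, q)))
Add(Mul(Function('R')(P, -62), Pow(Function('k')(42, -35), -1)), -4945) = Add(Mul(Add(990, Mul(33, 21)), Pow(Rational(-45, 8), -1)), -4945) = Add(Mul(Add(990, 693), Rational(-8, 45)), -4945) = Add(Mul(1683, Rational(-8, 45)), -4945) = Add(Rational(-1496, 5), -4945) = Rational(-26221, 5)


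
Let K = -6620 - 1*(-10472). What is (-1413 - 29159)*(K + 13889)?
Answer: -542377852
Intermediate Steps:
K = 3852 (K = -6620 + 10472 = 3852)
(-1413 - 29159)*(K + 13889) = (-1413 - 29159)*(3852 + 13889) = -30572*17741 = -542377852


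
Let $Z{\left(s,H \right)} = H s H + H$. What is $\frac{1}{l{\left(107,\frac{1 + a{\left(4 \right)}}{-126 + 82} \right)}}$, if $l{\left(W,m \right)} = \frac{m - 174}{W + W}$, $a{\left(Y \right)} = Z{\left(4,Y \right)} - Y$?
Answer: $- \frac{9416}{7721} \approx -1.2195$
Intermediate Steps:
$Z{\left(s,H \right)} = H + s H^{2}$ ($Z{\left(s,H \right)} = s H^{2} + H = H + s H^{2}$)
$a{\left(Y \right)} = - Y + Y \left(1 + 4 Y\right)$ ($a{\left(Y \right)} = Y \left(1 + Y 4\right) - Y = Y \left(1 + 4 Y\right) - Y = - Y + Y \left(1 + 4 Y\right)$)
$l{\left(W,m \right)} = \frac{-174 + m}{2 W}$
$\frac{1}{l{\left(107,\frac{1 + a{\left(4 \right)}}{-126 + 82} \right)}} = \frac{1}{\frac{1}{2} \cdot \frac{1}{107} \left(-174 + \frac{1 + 4 \cdot 4^{2}}{-126 + 82}\right)} = \frac{1}{\frac{1}{2} \cdot \frac{1}{107} \left(-174 + \frac{1 + 4 \cdot 16}{-44}\right)} = \frac{1}{\frac{1}{2} \cdot \frac{1}{107} \left(-174 + \left(1 + 64\right) \left(- \frac{1}{44}\right)\right)} = \frac{1}{\frac{1}{2} \cdot \frac{1}{107} \left(-174 + 65 \left(- \frac{1}{44}\right)\right)} = \frac{1}{\frac{1}{2} \cdot \frac{1}{107} \left(-174 - \frac{65}{44}\right)} = \frac{1}{\frac{1}{2} \cdot \frac{1}{107} \left(- \frac{7721}{44}\right)} = \frac{1}{- \frac{7721}{9416}} = - \frac{9416}{7721}$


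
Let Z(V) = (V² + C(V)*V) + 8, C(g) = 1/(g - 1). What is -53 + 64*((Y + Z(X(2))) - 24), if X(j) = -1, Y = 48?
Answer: 2091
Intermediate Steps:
C(g) = 1/(-1 + g)
Z(V) = 8 + V² + V/(-1 + V) (Z(V) = (V² + V/(-1 + V)) + 8 = 8 + V² + V/(-1 + V))
-53 + 64*((Y + Z(X(2))) - 24) = -53 + 64*((48 + (-1 + (-1 - 1)*(8 + (-1)²))/(-1 - 1)) - 24) = -53 + 64*((48 + (-1 - 2*(8 + 1))/(-2)) - 24) = -53 + 64*((48 - (-1 - 2*9)/2) - 24) = -53 + 64*((48 - (-1 - 18)/2) - 24) = -53 + 64*((48 - ½*(-19)) - 24) = -53 + 64*((48 + 19/2) - 24) = -53 + 64*(115/2 - 24) = -53 + 64*(67/2) = -53 + 2144 = 2091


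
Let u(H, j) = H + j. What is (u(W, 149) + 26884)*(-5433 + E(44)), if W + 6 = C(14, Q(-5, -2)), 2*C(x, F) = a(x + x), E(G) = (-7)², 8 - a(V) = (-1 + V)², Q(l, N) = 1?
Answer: -143572436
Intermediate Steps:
a(V) = 8 - (-1 + V)²
E(G) = 49
C(x, F) = 4 - (-1 + 2*x)²/2 (C(x, F) = (8 - (-1 + (x + x))²)/2 = (8 - (-1 + 2*x)²)/2 = 4 - (-1 + 2*x)²/2)
W = -733/2 (W = -6 + (4 - (-1 + 2*14)²/2) = -6 + (4 - (-1 + 28)²/2) = -6 + (4 - ½*27²) = -6 + (4 - ½*729) = -6 + (4 - 729/2) = -6 - 721/2 = -733/2 ≈ -366.50)
(u(W, 149) + 26884)*(-5433 + E(44)) = ((-733/2 + 149) + 26884)*(-5433 + 49) = (-435/2 + 26884)*(-5384) = (53333/2)*(-5384) = -143572436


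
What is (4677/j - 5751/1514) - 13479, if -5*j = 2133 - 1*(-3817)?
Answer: -6074624952/450415 ≈ -13487.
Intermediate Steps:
j = -1190 (j = -(2133 - 1*(-3817))/5 = -(2133 + 3817)/5 = -1/5*5950 = -1190)
(4677/j - 5751/1514) - 13479 = (4677/(-1190) - 5751/1514) - 13479 = (4677*(-1/1190) - 5751*1/1514) - 13479 = (-4677/1190 - 5751/1514) - 13479 = -3481167/450415 - 13479 = -6074624952/450415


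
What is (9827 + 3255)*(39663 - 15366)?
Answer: 317853354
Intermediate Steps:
(9827 + 3255)*(39663 - 15366) = 13082*24297 = 317853354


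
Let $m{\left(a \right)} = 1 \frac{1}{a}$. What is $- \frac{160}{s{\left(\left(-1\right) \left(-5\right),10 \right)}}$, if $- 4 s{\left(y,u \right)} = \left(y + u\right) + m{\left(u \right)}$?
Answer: $\frac{6400}{151} \approx 42.384$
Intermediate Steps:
$m{\left(a \right)} = \frac{1}{a}$
$s{\left(y,u \right)} = - \frac{u}{4} - \frac{y}{4} - \frac{1}{4 u}$ ($s{\left(y,u \right)} = - \frac{\left(y + u\right) + \frac{1}{u}}{4} = - \frac{\left(u + y\right) + \frac{1}{u}}{4} = - \frac{u + y + \frac{1}{u}}{4} = - \frac{u}{4} - \frac{y}{4} - \frac{1}{4 u}$)
$- \frac{160}{s{\left(\left(-1\right) \left(-5\right),10 \right)}} = - \frac{160}{\frac{1}{4} \cdot \frac{1}{10} \left(-1 + 10 \left(\left(-1\right) 10 - \left(-1\right) \left(-5\right)\right)\right)} = - \frac{160}{\frac{1}{4} \cdot \frac{1}{10} \left(-1 + 10 \left(-10 - 5\right)\right)} = - \frac{160}{\frac{1}{4} \cdot \frac{1}{10} \left(-1 + 10 \left(-15\right)\right)} = - \frac{160}{\frac{1}{4} \cdot \frac{1}{10} \left(-1 - 150\right)} = - \frac{160}{\frac{1}{4} \cdot \frac{1}{10} \left(-151\right)} = - \frac{160}{- \frac{151}{40}} = \left(-160\right) \left(- \frac{40}{151}\right) = \frac{6400}{151}$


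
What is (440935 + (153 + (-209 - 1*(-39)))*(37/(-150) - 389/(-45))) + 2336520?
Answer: 1249790507/450 ≈ 2.7773e+6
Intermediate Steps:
(440935 + (153 + (-209 - 1*(-39)))*(37/(-150) - 389/(-45))) + 2336520 = (440935 + (153 + (-209 + 39))*(37*(-1/150) - 389*(-1/45))) + 2336520 = (440935 + (153 - 170)*(-37/150 + 389/45)) + 2336520 = (440935 - 17*3779/450) + 2336520 = (440935 - 64243/450) + 2336520 = 198356507/450 + 2336520 = 1249790507/450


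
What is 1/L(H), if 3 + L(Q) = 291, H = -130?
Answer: 1/288 ≈ 0.0034722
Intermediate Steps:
L(Q) = 288 (L(Q) = -3 + 291 = 288)
1/L(H) = 1/288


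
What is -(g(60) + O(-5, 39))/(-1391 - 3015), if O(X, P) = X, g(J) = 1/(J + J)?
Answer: -599/528720 ≈ -0.0011329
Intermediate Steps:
g(J) = 1/(2*J)
-(g(60) + O(-5, 39))/(-1391 - 3015) = -((1/2)/60 - 5)/(-1391 - 3015) = -((1/2)*(1/60) - 5)/(-4406) = -(1/120 - 5)*(-1)/4406 = -(-599)*(-1)/(120*4406) = -1*599/528720 = -599/528720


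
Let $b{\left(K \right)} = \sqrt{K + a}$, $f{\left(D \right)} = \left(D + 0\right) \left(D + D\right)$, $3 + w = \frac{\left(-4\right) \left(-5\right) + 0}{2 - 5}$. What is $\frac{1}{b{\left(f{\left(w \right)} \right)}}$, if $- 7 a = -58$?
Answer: $\frac{3 \sqrt{21518}}{6148} \approx 0.071579$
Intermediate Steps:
$a = \frac{58}{7}$ ($a = \left(- \frac{1}{7}\right) \left(-58\right) = \frac{58}{7} \approx 8.2857$)
$w = - \frac{29}{3}$ ($w = -3 + \frac{\left(-4\right) \left(-5\right) + 0}{2 - 5} = -3 + \frac{20 + 0}{-3} = -3 + 20 \left(- \frac{1}{3}\right) = -3 - \frac{20}{3} = - \frac{29}{3} \approx -9.6667$)
$f{\left(D \right)} = 2 D^{2}$ ($f{\left(D \right)} = D 2 D = 2 D^{2}$)
$b{\left(K \right)} = \sqrt{\frac{58}{7} + K}$ ($b{\left(K \right)} = \sqrt{K + \frac{58}{7}} = \sqrt{\frac{58}{7} + K}$)
$\frac{1}{b{\left(f{\left(w \right)} \right)}} = \frac{1}{\frac{1}{7} \sqrt{406 + 49 \cdot 2 \left(- \frac{29}{3}\right)^{2}}} = \frac{1}{\frac{1}{7} \sqrt{406 + 49 \cdot 2 \cdot \frac{841}{9}}} = \frac{1}{\frac{1}{7} \sqrt{406 + 49 \cdot \frac{1682}{9}}} = \frac{1}{\frac{1}{7} \sqrt{406 + \frac{82418}{9}}} = \frac{1}{\frac{1}{7} \sqrt{\frac{86072}{9}}} = \frac{1}{\frac{1}{7} \frac{2 \sqrt{21518}}{3}} = \frac{1}{\frac{2}{21} \sqrt{21518}} = \frac{3 \sqrt{21518}}{6148}$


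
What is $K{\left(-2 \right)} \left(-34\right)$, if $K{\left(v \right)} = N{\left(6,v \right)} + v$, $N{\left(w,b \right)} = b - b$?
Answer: $68$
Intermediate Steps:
$N{\left(w,b \right)} = 0$
$K{\left(v \right)} = v$ ($K{\left(v \right)} = 0 + v = v$)
$K{\left(-2 \right)} \left(-34\right) = \left(-2\right) \left(-34\right) = 68$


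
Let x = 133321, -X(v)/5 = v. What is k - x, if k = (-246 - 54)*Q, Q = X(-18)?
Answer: -160321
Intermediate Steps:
X(v) = -5*v
Q = 90 (Q = -5*(-18) = 90)
k = -27000 (k = (-246 - 54)*90 = -300*90 = -27000)
k - x = -27000 - 1*133321 = -27000 - 133321 = -160321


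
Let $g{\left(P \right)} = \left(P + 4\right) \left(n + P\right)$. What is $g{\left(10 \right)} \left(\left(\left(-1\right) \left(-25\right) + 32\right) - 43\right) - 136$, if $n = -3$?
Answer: $1236$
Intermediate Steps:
$g{\left(P \right)} = \left(-3 + P\right) \left(4 + P\right)$ ($g{\left(P \right)} = \left(P + 4\right) \left(-3 + P\right) = \left(4 + P\right) \left(-3 + P\right) = \left(-3 + P\right) \left(4 + P\right)$)
$g{\left(10 \right)} \left(\left(\left(-1\right) \left(-25\right) + 32\right) - 43\right) - 136 = \left(-12 + 10 + 10^{2}\right) \left(\left(\left(-1\right) \left(-25\right) + 32\right) - 43\right) - 136 = \left(-12 + 10 + 100\right) \left(\left(25 + 32\right) - 43\right) - 136 = 98 \left(57 - 43\right) - 136 = 98 \cdot 14 - 136 = 1372 - 136 = 1236$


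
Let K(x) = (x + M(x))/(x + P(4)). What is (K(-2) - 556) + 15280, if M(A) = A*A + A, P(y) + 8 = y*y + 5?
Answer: 14724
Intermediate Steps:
P(y) = -3 + y² (P(y) = -8 + (y*y + 5) = -8 + (y² + 5) = -8 + (5 + y²) = -3 + y²)
M(A) = A + A² (M(A) = A² + A = A + A²)
K(x) = (x + x*(1 + x))/(13 + x) (K(x) = (x + x*(1 + x))/(x + (-3 + 4²)) = (x + x*(1 + x))/(x + (-3 + 16)) = (x + x*(1 + x))/(x + 13) = (x + x*(1 + x))/(13 + x))
(K(-2) - 556) + 15280 = (-2*(2 - 2)/(13 - 2) - 556) + 15280 = (-2*0/11 - 556) + 15280 = (-2*1/11*0 - 556) + 15280 = (0 - 556) + 15280 = -556 + 15280 = 14724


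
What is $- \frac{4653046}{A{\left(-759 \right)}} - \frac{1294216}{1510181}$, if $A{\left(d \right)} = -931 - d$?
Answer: $\frac{3513359528087}{129875566} \approx 27052.0$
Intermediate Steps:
$- \frac{4653046}{A{\left(-759 \right)}} - \frac{1294216}{1510181} = - \frac{4653046}{-931 - -759} - \frac{1294216}{1510181} = - \frac{4653046}{-931 + 759} - \frac{1294216}{1510181} = - \frac{4653046}{-172} - \frac{1294216}{1510181} = \left(-4653046\right) \left(- \frac{1}{172}\right) - \frac{1294216}{1510181} = \frac{2326523}{86} - \frac{1294216}{1510181} = \frac{3513359528087}{129875566}$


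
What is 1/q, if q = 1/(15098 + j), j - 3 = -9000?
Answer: 6101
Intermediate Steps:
j = -8997 (j = 3 - 9000 = -8997)
q = 1/6101 (q = 1/(15098 - 8997) = 1/6101 ≈ 0.00016391)
1/q = 1/(1/6101) = 6101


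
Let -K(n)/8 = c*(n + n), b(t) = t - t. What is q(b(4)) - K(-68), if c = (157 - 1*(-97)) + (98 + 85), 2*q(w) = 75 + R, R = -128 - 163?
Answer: -475564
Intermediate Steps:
b(t) = 0
R = -291
q(w) = -108 (q(w) = (75 - 291)/2 = (½)*(-216) = -108)
c = 437 (c = (157 + 97) + 183 = 254 + 183 = 437)
K(n) = -6992*n (K(n) = -3496*(n + n) = -3496*2*n = -6992*n)
q(b(4)) - K(-68) = -108 - (-6992)*(-68) = -108 - 1*475456 = -108 - 475456 = -475564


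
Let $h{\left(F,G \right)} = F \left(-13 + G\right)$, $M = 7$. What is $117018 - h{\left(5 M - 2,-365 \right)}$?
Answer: $129492$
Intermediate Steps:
$117018 - h{\left(5 M - 2,-365 \right)} = 117018 - \left(5 \cdot 7 - 2\right) \left(-13 - 365\right) = 117018 - \left(35 - 2\right) \left(-378\right) = 117018 - 33 \left(-378\right) = 117018 - -12474 = 117018 + 12474 = 129492$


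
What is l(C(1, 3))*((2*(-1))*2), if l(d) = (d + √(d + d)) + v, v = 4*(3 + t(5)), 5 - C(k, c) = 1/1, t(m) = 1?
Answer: -80 - 8*√2 ≈ -91.314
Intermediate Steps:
C(k, c) = 4 (C(k, c) = 5 - 1/1 = 5 - 1 = 4)
v = 16 (v = 4*(3 + 1) = 4*4 = 16)
l(d) = 16 + d + √2*√d (l(d) = (d + √(d + d)) + 16 = (d + √(2*d)) + 16 = (d + √2*√d) + 16 = 16 + d + √2*√d)
l(C(1, 3))*((2*(-1))*2) = (16 + 4 + √2*√4)*((2*(-1))*2) = (16 + 4 + √2*2)*(-2*2) = (16 + 4 + 2*√2)*(-4) = (20 + 2*√2)*(-4) = -80 - 8*√2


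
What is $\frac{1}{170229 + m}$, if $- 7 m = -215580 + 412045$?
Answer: $\frac{7}{995138} \approx 7.0342 \cdot 10^{-6}$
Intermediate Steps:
$m = - \frac{196465}{7}$ ($m = - \frac{-215580 + 412045}{7} = \left(- \frac{1}{7}\right) 196465 = - \frac{196465}{7} \approx -28066.0$)
$\frac{1}{170229 + m} = \frac{1}{170229 - \frac{196465}{7}} = \frac{1}{\frac{995138}{7}} = \frac{7}{995138}$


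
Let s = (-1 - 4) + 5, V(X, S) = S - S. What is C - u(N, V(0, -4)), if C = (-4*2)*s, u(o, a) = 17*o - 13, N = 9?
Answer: -140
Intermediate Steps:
V(X, S) = 0
s = 0 (s = -5 + 5 = 0)
u(o, a) = -13 + 17*o
C = 0 (C = -4*2*0 = -8*0 = 0)
C - u(N, V(0, -4)) = 0 - (-13 + 17*9) = 0 - (-13 + 153) = 0 - 1*140 = 0 - 140 = -140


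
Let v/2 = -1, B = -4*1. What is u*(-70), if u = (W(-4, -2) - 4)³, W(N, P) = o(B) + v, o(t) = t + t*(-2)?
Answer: 560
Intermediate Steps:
B = -4
v = -2 (v = 2*(-1) = -2)
o(t) = -t (o(t) = t - 2*t = -t)
W(N, P) = 2 (W(N, P) = -1*(-4) - 2 = 4 - 2 = 2)
u = -8 (u = (2 - 4)³ = (-2)³ = -8)
u*(-70) = -8*(-70) = 560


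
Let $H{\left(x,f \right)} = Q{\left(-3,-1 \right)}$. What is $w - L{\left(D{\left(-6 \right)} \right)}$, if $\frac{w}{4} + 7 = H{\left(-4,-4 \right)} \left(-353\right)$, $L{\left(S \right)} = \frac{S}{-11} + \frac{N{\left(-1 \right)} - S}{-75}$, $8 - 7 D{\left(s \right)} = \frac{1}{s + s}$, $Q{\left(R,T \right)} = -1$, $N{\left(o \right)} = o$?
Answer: $\frac{23979121}{17325} \approx 1384.1$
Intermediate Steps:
$D{\left(s \right)} = \frac{8}{7} - \frac{1}{14 s}$ ($D{\left(s \right)} = \frac{8}{7} - \frac{1}{7 \left(s + s\right)} = \frac{8}{7} - \frac{1}{7 \cdot 2 s} = \frac{8}{7} - \frac{\frac{1}{2} \frac{1}{s}}{7} = \frac{8}{7} - \frac{1}{14 s}$)
$H{\left(x,f \right)} = -1$
$L{\left(S \right)} = \frac{1}{75} - \frac{64 S}{825}$ ($L{\left(S \right)} = \frac{S}{-11} + \frac{-1 - S}{-75} = S \left(- \frac{1}{11}\right) + \left(-1 - S\right) \left(- \frac{1}{75}\right) = - \frac{S}{11} + \left(\frac{1}{75} + \frac{S}{75}\right) = \frac{1}{75} - \frac{64 S}{825}$)
$w = 1384$ ($w = -28 + 4 \left(\left(-1\right) \left(-353\right)\right) = -28 + 4 \cdot 353 = -28 + 1412 = 1384$)
$w - L{\left(D{\left(-6 \right)} \right)} = 1384 - \left(\frac{1}{75} - \frac{64 \frac{-1 + 16 \left(-6\right)}{14 \left(-6\right)}}{825}\right) = 1384 - \left(\frac{1}{75} - \frac{64 \cdot \frac{1}{14} \left(- \frac{1}{6}\right) \left(-1 - 96\right)}{825}\right) = 1384 - \left(\frac{1}{75} - \frac{64 \cdot \frac{1}{14} \left(- \frac{1}{6}\right) \left(-97\right)}{825}\right) = 1384 - \left(\frac{1}{75} - \frac{1552}{17325}\right) = 1384 - - \frac{1321}{17325} = 1384 + \frac{1321}{17325} = \frac{23979121}{17325}$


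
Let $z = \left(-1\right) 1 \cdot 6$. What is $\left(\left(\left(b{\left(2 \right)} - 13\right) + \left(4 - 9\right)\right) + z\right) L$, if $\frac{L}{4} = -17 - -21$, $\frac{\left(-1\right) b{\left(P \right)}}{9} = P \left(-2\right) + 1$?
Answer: $48$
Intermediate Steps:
$b{\left(P \right)} = -9 + 18 P$ ($b{\left(P \right)} = - 9 \left(P \left(-2\right) + 1\right) = - 9 \left(- 2 P + 1\right) = - 9 \left(1 - 2 P\right) = -9 + 18 P$)
$L = 16$ ($L = 4 \left(-17 - -21\right) = 4 \left(-17 + 21\right) = 4 \cdot 4 = 16$)
$z = -6$ ($z = \left(-1\right) 6 = -6$)
$\left(\left(\left(b{\left(2 \right)} - 13\right) + \left(4 - 9\right)\right) + z\right) L = \left(\left(\left(\left(-9 + 18 \cdot 2\right) - 13\right) + \left(4 - 9\right)\right) - 6\right) 16 = \left(\left(\left(\left(-9 + 36\right) - 13\right) + \left(4 - 9\right)\right) - 6\right) 16 = \left(\left(\left(27 - 13\right) - 5\right) - 6\right) 16 = \left(\left(14 - 5\right) - 6\right) 16 = \left(9 - 6\right) 16 = 3 \cdot 16 = 48$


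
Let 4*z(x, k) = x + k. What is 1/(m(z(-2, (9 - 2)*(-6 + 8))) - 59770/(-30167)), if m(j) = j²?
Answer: 30167/331273 ≈ 0.091064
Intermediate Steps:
z(x, k) = k/4 + x/4 (z(x, k) = (x + k)/4 = (k + x)/4 = k/4 + x/4)
1/(m(z(-2, (9 - 2)*(-6 + 8))) - 59770/(-30167)) = 1/((((9 - 2)*(-6 + 8))/4 + (¼)*(-2))² - 59770/(-30167)) = 1/(((7*2)/4 - ½)² - 59770*(-1/30167)) = 1/(((¼)*14 - ½)² + 59770/30167) = 1/((7/2 - ½)² + 59770/30167) = 1/(3² + 59770/30167) = 1/(9 + 59770/30167) = 1/(331273/30167) = 30167/331273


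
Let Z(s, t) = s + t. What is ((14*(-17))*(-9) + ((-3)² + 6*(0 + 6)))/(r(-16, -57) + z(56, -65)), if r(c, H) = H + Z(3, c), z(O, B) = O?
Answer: -2187/14 ≈ -156.21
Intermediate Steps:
r(c, H) = 3 + H + c (r(c, H) = H + (3 + c) = 3 + H + c)
((14*(-17))*(-9) + ((-3)² + 6*(0 + 6)))/(r(-16, -57) + z(56, -65)) = ((14*(-17))*(-9) + ((-3)² + 6*(0 + 6)))/((3 - 57 - 16) + 56) = (-238*(-9) + (9 + 6*6))/(-70 + 56) = (2142 + (9 + 36))/(-14) = (2142 + 45)*(-1/14) = 2187*(-1/14) = -2187/14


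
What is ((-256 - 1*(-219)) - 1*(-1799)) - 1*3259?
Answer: -1497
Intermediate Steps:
((-256 - 1*(-219)) - 1*(-1799)) - 1*3259 = ((-256 + 219) + 1799) - 3259 = (-37 + 1799) - 3259 = 1762 - 3259 = -1497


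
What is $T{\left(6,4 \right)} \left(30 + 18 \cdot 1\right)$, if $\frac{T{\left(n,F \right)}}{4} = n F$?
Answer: $4608$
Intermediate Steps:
$T{\left(n,F \right)} = 4 F n$ ($T{\left(n,F \right)} = 4 n F = 4 F n$)
$T{\left(6,4 \right)} \left(30 + 18 \cdot 1\right) = 4 \cdot 4 \cdot 6 \left(30 + 18 \cdot 1\right) = 96 \left(30 + 18\right) = 96 \cdot 48 = 4608$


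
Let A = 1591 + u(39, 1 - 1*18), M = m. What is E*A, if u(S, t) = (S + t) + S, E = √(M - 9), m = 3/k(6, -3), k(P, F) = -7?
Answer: 236*I*√462 ≈ 5072.6*I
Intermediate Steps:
m = -3/7 (m = 3/(-7) = 3*(-⅐) = -3/7 ≈ -0.42857)
M = -3/7 ≈ -0.42857
E = I*√462/7 (E = √(-3/7 - 9) = √(-66/7) = I*√462/7 ≈ 3.0706*I)
u(S, t) = t + 2*S
A = 1652 (A = 1591 + ((1 - 1*18) + 2*39) = 1591 + ((1 - 18) + 78) = 1591 + (-17 + 78) = 1591 + 61 = 1652)
E*A = (I*√462/7)*1652 = 236*I*√462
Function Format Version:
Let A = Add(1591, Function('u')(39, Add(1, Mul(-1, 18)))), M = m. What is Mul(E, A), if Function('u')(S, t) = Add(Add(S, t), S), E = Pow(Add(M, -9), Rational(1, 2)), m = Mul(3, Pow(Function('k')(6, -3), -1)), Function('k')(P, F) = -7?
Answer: Mul(236, I, Pow(462, Rational(1, 2))) ≈ Mul(5072.6, I)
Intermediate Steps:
m = Rational(-3, 7) (m = Mul(3, Pow(-7, -1)) = Mul(3, Rational(-1, 7)) = Rational(-3, 7) ≈ -0.42857)
M = Rational(-3, 7) ≈ -0.42857
E = Mul(Rational(1, 7), I, Pow(462, Rational(1, 2))) (E = Pow(Add(Rational(-3, 7), -9), Rational(1, 2)) = Pow(Rational(-66, 7), Rational(1, 2)) = Mul(Rational(1, 7), I, Pow(462, Rational(1, 2))) ≈ Mul(3.0706, I))
Function('u')(S, t) = Add(t, Mul(2, S))
A = 1652 (A = Add(1591, Add(Add(1, Mul(-1, 18)), Mul(2, 39))) = Add(1591, Add(Add(1, -18), 78)) = Add(1591, Add(-17, 78)) = Add(1591, 61) = 1652)
Mul(E, A) = Mul(Mul(Rational(1, 7), I, Pow(462, Rational(1, 2))), 1652) = Mul(236, I, Pow(462, Rational(1, 2)))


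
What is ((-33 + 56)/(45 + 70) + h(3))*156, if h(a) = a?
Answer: 2496/5 ≈ 499.20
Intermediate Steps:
((-33 + 56)/(45 + 70) + h(3))*156 = ((-33 + 56)/(45 + 70) + 3)*156 = (23/115 + 3)*156 = (23*(1/115) + 3)*156 = (1/5 + 3)*156 = (16/5)*156 = 2496/5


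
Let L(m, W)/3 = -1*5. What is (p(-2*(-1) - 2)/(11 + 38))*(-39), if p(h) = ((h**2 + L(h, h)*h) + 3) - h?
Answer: -117/49 ≈ -2.3878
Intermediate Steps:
L(m, W) = -15 (L(m, W) = 3*(-1*5) = 3*(-5) = -15)
p(h) = 3 + h**2 - 16*h (p(h) = ((h**2 - 15*h) + 3) - h = (3 + h**2 - 15*h) - h = 3 + h**2 - 16*h)
(p(-2*(-1) - 2)/(11 + 38))*(-39) = ((3 + (-2*(-1) - 2)**2 - 16*(-2*(-1) - 2))/(11 + 38))*(-39) = ((3 + (2 - 2)**2 - 16*(2 - 2))/49)*(-39) = ((3 + 0**2 - 16*0)/49)*(-39) = ((3 + 0 + 0)/49)*(-39) = ((1/49)*3)*(-39) = (3/49)*(-39) = -117/49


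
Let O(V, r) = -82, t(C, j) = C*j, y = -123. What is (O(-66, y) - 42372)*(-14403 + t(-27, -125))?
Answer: 468182712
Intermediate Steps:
(O(-66, y) - 42372)*(-14403 + t(-27, -125)) = (-82 - 42372)*(-14403 - 27*(-125)) = -42454*(-14403 + 3375) = -42454*(-11028) = 468182712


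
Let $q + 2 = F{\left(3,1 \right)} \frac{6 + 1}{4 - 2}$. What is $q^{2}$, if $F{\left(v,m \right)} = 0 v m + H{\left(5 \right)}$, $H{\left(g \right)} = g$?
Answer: $\frac{961}{4} \approx 240.25$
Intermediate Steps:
$F{\left(v,m \right)} = 5$ ($F{\left(v,m \right)} = 0 v m + 5 = 0 m + 5 = 0 + 5 = 5$)
$q = \frac{31}{2}$ ($q = -2 + 5 \frac{6 + 1}{4 - 2} = -2 + 5 \cdot \frac{7}{2} = -2 + \frac{35}{2} = \frac{31}{2} \approx 15.5$)
$q^{2} = \left(\frac{31}{2}\right)^{2} = \frac{961}{4}$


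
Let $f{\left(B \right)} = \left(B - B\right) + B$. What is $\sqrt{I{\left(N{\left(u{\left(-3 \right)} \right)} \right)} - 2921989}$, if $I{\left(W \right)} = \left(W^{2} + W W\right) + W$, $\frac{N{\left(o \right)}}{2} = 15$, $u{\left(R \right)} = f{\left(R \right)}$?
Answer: $i \sqrt{2920159} \approx 1708.8 i$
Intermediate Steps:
$f{\left(B \right)} = B$ ($f{\left(B \right)} = 0 + B = B$)
$u{\left(R \right)} = R$
$N{\left(o \right)} = 30$ ($N{\left(o \right)} = 2 \cdot 15 = 30$)
$I{\left(W \right)} = W + 2 W^{2}$ ($I{\left(W \right)} = \left(W^{2} + W^{2}\right) + W = 2 W^{2} + W = W + 2 W^{2}$)
$\sqrt{I{\left(N{\left(u{\left(-3 \right)} \right)} \right)} - 2921989} = \sqrt{30 \left(1 + 2 \cdot 30\right) - 2921989} = \sqrt{30 \left(1 + 60\right) - 2921989} = \sqrt{30 \cdot 61 - 2921989} = \sqrt{1830 - 2921989} = \sqrt{-2920159} = i \sqrt{2920159}$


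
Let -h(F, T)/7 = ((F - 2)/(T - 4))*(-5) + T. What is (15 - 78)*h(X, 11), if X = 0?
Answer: 5481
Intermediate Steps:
h(F, T) = -7*T + 35*(-2 + F)/(-4 + T) (h(F, T) = -7*(((F - 2)/(T - 4))*(-5) + T) = -7*(((-2 + F)/(-4 + T))*(-5) + T) = -7*(-5*(-2 + F)/(-4 + T) + T) = -7*(T - 5*(-2 + F)/(-4 + T)) = -7*T + 35*(-2 + F)/(-4 + T))
(15 - 78)*h(X, 11) = (15 - 78)*(7*(-10 - 1*11**2 + 4*11 + 5*0)/(-4 + 11)) = -441*(-10 - 1*121 + 44 + 0)/7 = -441*(-10 - 121 + 44 + 0)/7 = -441*(-87)/7 = -63*(-87) = 5481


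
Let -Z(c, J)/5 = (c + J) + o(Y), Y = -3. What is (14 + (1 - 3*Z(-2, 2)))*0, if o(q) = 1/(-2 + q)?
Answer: 0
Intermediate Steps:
Z(c, J) = 1 - 5*J - 5*c (Z(c, J) = -5*((c + J) + 1/(-2 - 3)) = -5*((J + c) + 1/(-5)) = -5*((J + c) - ⅕) = -5*(-⅕ + J + c) = 1 - 5*J - 5*c)
(14 + (1 - 3*Z(-2, 2)))*0 = (14 + (1 - 3*(1 - 5*2 - 5*(-2))))*0 = (14 + (1 - 3*(1 - 10 + 10)))*0 = (14 + (1 - 3*1))*0 = (14 + (1 - 3))*0 = (14 - 2)*0 = 12*0 = 0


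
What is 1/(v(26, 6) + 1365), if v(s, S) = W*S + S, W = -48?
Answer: 1/1083 ≈ 0.00092336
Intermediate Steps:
v(s, S) = -47*S (v(s, S) = -48*S + S = -47*S)
1/(v(26, 6) + 1365) = 1/(-47*6 + 1365) = 1/(-282 + 1365) = 1/1083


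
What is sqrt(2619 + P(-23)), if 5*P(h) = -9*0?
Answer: 3*sqrt(291) ≈ 51.176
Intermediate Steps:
P(h) = 0 (P(h) = (-9*0)/5 = (1/5)*0 = 0)
sqrt(2619 + P(-23)) = sqrt(2619 + 0) = sqrt(2619) = 3*sqrt(291)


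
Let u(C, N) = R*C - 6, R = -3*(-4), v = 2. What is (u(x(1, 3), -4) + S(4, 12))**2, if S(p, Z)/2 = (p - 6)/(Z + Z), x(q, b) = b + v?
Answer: 104329/36 ≈ 2898.0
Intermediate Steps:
R = 12
x(q, b) = 2 + b (x(q, b) = b + 2 = 2 + b)
u(C, N) = -6 + 12*C (u(C, N) = 12*C - 6 = -6 + 12*C)
S(p, Z) = (-6 + p)/Z (S(p, Z) = 2*((p - 6)/(Z + Z)) = 2*((-6 + p)/((2*Z))) = 2*((-6 + p)*(1/(2*Z))) = 2*((-6 + p)/(2*Z)) = (-6 + p)/Z)
(u(x(1, 3), -4) + S(4, 12))**2 = ((-6 + 12*(2 + 3)) + (-6 + 4)/12)**2 = ((-6 + 12*5) + (1/12)*(-2))**2 = ((-6 + 60) - 1/6)**2 = (54 - 1/6)**2 = (323/6)**2 = 104329/36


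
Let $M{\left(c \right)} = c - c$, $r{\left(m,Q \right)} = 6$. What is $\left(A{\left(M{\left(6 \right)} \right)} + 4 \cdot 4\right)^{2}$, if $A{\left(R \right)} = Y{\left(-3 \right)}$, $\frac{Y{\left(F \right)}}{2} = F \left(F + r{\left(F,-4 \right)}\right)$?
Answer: $4$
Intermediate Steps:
$Y{\left(F \right)} = 2 F \left(6 + F\right)$ ($Y{\left(F \right)} = 2 F \left(F + 6\right) = 2 F \left(6 + F\right)$)
$M{\left(c \right)} = 0$
$A{\left(R \right)} = -18$ ($A{\left(R \right)} = 2 \left(-3\right) \left(6 - 3\right) = 2 \left(-3\right) 3 = -18$)
$\left(A{\left(M{\left(6 \right)} \right)} + 4 \cdot 4\right)^{2} = \left(-18 + 4 \cdot 4\right)^{2} = \left(-18 + 16\right)^{2} = \left(-2\right)^{2} = 4$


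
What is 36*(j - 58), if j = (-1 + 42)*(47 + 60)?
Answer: 155844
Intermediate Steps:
j = 4387 (j = 41*107 = 4387)
36*(j - 58) = 36*(4387 - 58) = 36*4329 = 155844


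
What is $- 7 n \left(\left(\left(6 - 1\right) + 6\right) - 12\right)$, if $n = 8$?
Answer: $56$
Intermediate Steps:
$- 7 n \left(\left(\left(6 - 1\right) + 6\right) - 12\right) = - 7 \cdot 8 \left(\left(\left(6 - 1\right) + 6\right) - 12\right) = - 7 \cdot 8 \left(\left(5 + 6\right) - 12\right) = - 7 \cdot 8 \left(11 - 12\right) = - 7 \cdot 8 \left(-1\right) = \left(-7\right) \left(-8\right) = 56$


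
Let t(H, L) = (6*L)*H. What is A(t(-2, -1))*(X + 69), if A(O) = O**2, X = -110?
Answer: -5904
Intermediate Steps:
t(H, L) = 6*H*L
A(t(-2, -1))*(X + 69) = (6*(-2)*(-1))**2*(-110 + 69) = 12**2*(-41) = 144*(-41) = -5904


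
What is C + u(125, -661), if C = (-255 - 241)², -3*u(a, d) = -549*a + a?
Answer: 806548/3 ≈ 2.6885e+5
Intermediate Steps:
u(a, d) = 548*a/3 (u(a, d) = -(-549*a + a)/3 = -(-548)*a/3 = 548*a/3)
C = 246016 (C = (-496)² = 246016)
C + u(125, -661) = 246016 + (548/3)*125 = 246016 + 68500/3 = 806548/3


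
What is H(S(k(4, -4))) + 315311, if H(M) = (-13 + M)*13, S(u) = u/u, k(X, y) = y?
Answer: 315155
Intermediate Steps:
S(u) = 1
H(M) = -169 + 13*M
H(S(k(4, -4))) + 315311 = (-169 + 13*1) + 315311 = (-169 + 13) + 315311 = -156 + 315311 = 315155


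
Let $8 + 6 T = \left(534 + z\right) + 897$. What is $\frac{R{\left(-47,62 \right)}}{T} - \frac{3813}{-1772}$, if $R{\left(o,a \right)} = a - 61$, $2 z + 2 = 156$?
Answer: $\frac{477511}{221500} \approx 2.1558$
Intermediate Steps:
$z = 77$ ($z = -1 + \frac{1}{2} \cdot 156 = -1 + 78 = 77$)
$T = 250$ ($T = - \frac{4}{3} + \frac{\left(534 + 77\right) + 897}{6} = - \frac{4}{3} + \frac{611 + 897}{6} = - \frac{4}{3} + \frac{1}{6} \cdot 1508 = - \frac{4}{3} + \frac{754}{3} = 250$)
$R{\left(o,a \right)} = -61 + a$
$\frac{R{\left(-47,62 \right)}}{T} - \frac{3813}{-1772} = \frac{-61 + 62}{250} - \frac{3813}{-1772} = 1 \cdot \frac{1}{250} - - \frac{3813}{1772} = \frac{1}{250} + \frac{3813}{1772} = \frac{477511}{221500}$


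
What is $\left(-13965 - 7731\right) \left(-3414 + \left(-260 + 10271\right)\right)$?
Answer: $-143128512$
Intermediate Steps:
$\left(-13965 - 7731\right) \left(-3414 + \left(-260 + 10271\right)\right) = - 21696 \left(-3414 + 10011\right) = \left(-21696\right) 6597 = -143128512$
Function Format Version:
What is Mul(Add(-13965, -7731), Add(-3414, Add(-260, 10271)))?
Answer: -143128512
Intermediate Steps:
Mul(Add(-13965, -7731), Add(-3414, Add(-260, 10271))) = Mul(-21696, Add(-3414, 10011)) = Mul(-21696, 6597) = -143128512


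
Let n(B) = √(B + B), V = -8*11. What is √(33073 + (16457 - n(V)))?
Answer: √(49530 - 4*I*√11) ≈ 222.55 - 0.03*I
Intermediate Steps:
V = -88
n(B) = √2*√B (n(B) = √(2*B) = √2*√B)
√(33073 + (16457 - n(V))) = √(33073 + (16457 - √2*√(-88))) = √(33073 + (16457 - √2*2*I*√22)) = √(33073 + (16457 - 4*I*√11)) = √(49530 - 4*I*√11)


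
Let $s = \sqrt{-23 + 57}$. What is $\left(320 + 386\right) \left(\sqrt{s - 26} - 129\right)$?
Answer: $-91074 + 706 i \sqrt{26 - \sqrt{34}} \approx -91074.0 + 3170.6 i$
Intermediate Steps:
$s = \sqrt{34} \approx 5.8309$
$\left(320 + 386\right) \left(\sqrt{s - 26} - 129\right) = \left(320 + 386\right) \left(\sqrt{\sqrt{34} - 26} - 129\right) = 706 \left(\sqrt{-26 + \sqrt{34}} - 129\right) = 706 \left(-129 + \sqrt{-26 + \sqrt{34}}\right) = -91074 + 706 \sqrt{-26 + \sqrt{34}}$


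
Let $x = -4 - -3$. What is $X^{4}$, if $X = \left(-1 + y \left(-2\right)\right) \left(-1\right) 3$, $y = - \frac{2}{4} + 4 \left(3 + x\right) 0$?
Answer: $0$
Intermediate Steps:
$x = -1$ ($x = -4 + 3 = -1$)
$y = - \frac{1}{2}$ ($y = - \frac{2}{4} + 4 \left(3 - 1\right) 0 = \left(-2\right) \frac{1}{4} + 4 \cdot 2 \cdot 0 = - \frac{1}{2} + 8 \cdot 0 = - \frac{1}{2} + 0 = - \frac{1}{2} \approx -0.5$)
$X = 0$ ($X = \left(-1 - -1\right) \left(-1\right) 3 = \left(-1 + 1\right) \left(-1\right) 3 = 0 \left(-1\right) 3 = 0 \cdot 3 = 0$)
$X^{4} = 0^{4} = 0$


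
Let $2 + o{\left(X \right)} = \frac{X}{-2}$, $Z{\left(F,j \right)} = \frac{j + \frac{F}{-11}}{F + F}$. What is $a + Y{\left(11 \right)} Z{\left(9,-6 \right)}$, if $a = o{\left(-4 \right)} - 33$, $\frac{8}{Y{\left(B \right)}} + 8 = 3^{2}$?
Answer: $- \frac{1189}{33} \approx -36.03$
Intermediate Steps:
$Z{\left(F,j \right)} = \frac{j - \frac{F}{11}}{2 F}$ ($Z{\left(F,j \right)} = \frac{j + F \left(- \frac{1}{11}\right)}{2 F} = \left(j - \frac{F}{11}\right) \frac{1}{2 F} = \frac{j - \frac{F}{11}}{2 F}$)
$o{\left(X \right)} = -2 - \frac{X}{2}$ ($o{\left(X \right)} = -2 + \frac{X}{-2} = -2 + X \left(- \frac{1}{2}\right) = -2 - \frac{X}{2}$)
$Y{\left(B \right)} = 8$ ($Y{\left(B \right)} = \frac{8}{-8 + 3^{2}} = \frac{8}{-8 + 9} = \frac{8}{1} = 8 \cdot 1 = 8$)
$a = -33$ ($a = \left(-2 - -2\right) - 33 = \left(-2 + 2\right) - 33 = 0 - 33 = -33$)
$a + Y{\left(11 \right)} Z{\left(9,-6 \right)} = -33 + 8 \frac{\left(-1\right) 9 + 11 \left(-6\right)}{22 \cdot 9} = -33 + 8 \cdot \frac{1}{22} \cdot \frac{1}{9} \left(-9 - 66\right) = -33 + 8 \cdot \frac{1}{22} \cdot \frac{1}{9} \left(-75\right) = -33 + 8 \left(- \frac{25}{66}\right) = -33 - \frac{100}{33} = - \frac{1189}{33}$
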